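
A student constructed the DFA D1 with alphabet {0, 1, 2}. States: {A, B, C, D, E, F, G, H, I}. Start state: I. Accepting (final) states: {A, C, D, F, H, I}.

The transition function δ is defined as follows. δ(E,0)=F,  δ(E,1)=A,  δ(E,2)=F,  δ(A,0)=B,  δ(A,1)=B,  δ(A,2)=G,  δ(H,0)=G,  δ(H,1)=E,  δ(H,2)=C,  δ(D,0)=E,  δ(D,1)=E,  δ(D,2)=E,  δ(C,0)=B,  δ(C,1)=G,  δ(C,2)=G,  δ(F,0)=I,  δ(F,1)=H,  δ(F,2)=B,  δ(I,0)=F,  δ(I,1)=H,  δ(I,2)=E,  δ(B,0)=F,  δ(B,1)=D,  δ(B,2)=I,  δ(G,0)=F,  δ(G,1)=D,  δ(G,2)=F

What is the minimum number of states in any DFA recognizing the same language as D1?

4

Every state is reachable, so we keep all 9.
P0 = {A,C,D,F,H,I} | {B,E,G}.
On input 0, block {A,C,D,F,H,I} splits into {A,C,D,H} and {F,I}.
Split {A,C,D,H} by δ(·,2) → {A,C,D} and {H}.
No further refinement is possible. Final partition (4 blocks): {A,C,D} | {B,E,G} | {F,I} | {H}.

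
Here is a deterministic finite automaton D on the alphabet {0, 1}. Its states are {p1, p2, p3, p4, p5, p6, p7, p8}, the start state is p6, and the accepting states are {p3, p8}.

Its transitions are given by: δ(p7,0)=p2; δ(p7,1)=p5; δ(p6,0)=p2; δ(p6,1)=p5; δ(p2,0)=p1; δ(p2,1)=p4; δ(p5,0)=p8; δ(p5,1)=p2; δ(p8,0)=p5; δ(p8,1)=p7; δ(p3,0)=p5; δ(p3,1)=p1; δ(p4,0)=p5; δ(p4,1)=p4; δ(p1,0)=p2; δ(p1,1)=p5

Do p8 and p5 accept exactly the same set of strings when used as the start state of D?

Reachable states from the start: {p1,p2,p4,p5,p6,p7,p8}. Unreachable: {p3} — drop them.
P0 = {p8} | {p1,p2,p4,p5,p6,p7}.
Split {p1,p2,p4,p5,p6,p7} by δ(·,0) → {p1,p2,p4,p6,p7} and {p5}.
Split {p1,p2,p4,p6,p7} by δ(·,0) → {p1,p2,p6,p7} and {p4}.
On input 1, block {p1,p2,p6,p7} splits into {p1,p6,p7} and {p2}.
Stable partition: {p8} | {p1,p6,p7} | {p5} | {p4} | {p2} — 5 equivalence classes.
p8 and p5 end up in different blocks, so they are distinguishable. For instance, the string 'ε' is accepted from only p8.

No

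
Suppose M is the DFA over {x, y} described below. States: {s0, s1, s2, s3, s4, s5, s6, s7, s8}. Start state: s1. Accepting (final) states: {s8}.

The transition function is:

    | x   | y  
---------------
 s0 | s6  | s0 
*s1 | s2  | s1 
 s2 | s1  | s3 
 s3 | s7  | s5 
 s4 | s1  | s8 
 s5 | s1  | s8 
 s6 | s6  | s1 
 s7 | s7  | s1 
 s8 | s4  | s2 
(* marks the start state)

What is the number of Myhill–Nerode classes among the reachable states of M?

6

States {s0,s6} cannot be reached from the start state, so discard them.
Initial partition by acceptance: {s8} | {s1,s2,s3,s4,s5,s7}.
On input y, block {s1,s2,s3,s4,s5,s7} splits into {s1,s2,s3,s7} and {s4,s5}.
Split {s1,s2,s3,s7} by δ(·,y) → {s1,s2,s7} and {s3}.
Split {s1,s2,s7} by δ(·,y) → {s1,s7} and {s2}.
On input x, block {s1,s7} splits into {s1} and {s7}.
Stable partition: {s8} | {s1} | {s4,s5} | {s3} | {s2} | {s7} — 6 equivalence classes.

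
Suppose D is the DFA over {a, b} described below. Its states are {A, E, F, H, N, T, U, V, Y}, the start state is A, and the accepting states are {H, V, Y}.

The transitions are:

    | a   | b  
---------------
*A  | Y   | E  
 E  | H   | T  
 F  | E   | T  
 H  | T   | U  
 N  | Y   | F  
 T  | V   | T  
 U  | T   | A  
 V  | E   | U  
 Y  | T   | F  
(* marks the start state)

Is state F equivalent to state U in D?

First remove the unreachable states {N}; 8 states remain.
P0 = {H,V,Y} | {A,E,F,T,U}.
Refine {A,E,F,T,U} on symbol a: members go to different blocks, giving {A,E,T} and {F,U}.
Stable partition: {H,V,Y} | {A,E,T} | {F,U} — 3 equivalence classes.
F and U lie in the same block of the stable partition, so they are equivalent — no string distinguishes them.

Yes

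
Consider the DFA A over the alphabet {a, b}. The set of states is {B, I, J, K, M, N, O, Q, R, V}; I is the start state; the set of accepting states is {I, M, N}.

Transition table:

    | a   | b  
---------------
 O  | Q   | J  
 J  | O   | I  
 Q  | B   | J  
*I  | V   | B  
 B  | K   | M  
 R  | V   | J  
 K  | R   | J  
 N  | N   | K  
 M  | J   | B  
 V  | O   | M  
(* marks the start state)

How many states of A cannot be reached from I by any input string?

1

Starting at I and following transitions, the reachable set is {B, I, J, K, M, O, Q, R, V}. That leaves N unreachable — 1 in total.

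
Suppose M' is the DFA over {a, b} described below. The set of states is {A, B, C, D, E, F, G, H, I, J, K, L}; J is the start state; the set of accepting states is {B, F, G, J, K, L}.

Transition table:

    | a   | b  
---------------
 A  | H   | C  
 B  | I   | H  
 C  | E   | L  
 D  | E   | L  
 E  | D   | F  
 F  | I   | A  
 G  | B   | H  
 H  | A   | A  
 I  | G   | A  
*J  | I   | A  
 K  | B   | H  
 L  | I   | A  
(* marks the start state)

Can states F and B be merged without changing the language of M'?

No

First remove the unreachable states {K}; 11 states remain.
Initial partition by acceptance: {B,F,G,J,L} | {A,C,D,E,H,I}.
Split {B,F,G,J,L} by δ(·,a) → {B,F,J,L} and {G}.
Refine {A,C,D,E,H,I} on symbol a: members go to different blocks, giving {A,C,D,E,H} and {I}.
On input b, block {A,C,D,E,H} splits into {C,D,E} and {A,H}.
On input b, block {A,H} splits into {A} and {H}.
On input b, block {B,F,J,L} splits into {F,J,L} and {B}.
No further refinement is possible. Final partition (7 blocks): {F,J,L} | {C,D,E} | {G} | {I} | {A} | {H} | {B}.
F and B end up in different blocks, so they are distinguishable. For instance, the string 'bbb' is accepted from only F.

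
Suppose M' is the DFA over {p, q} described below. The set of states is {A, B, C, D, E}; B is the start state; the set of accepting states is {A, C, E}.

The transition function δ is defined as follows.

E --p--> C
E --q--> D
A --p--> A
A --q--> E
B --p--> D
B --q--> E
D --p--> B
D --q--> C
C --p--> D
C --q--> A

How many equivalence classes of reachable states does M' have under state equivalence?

Start with accepting vs non-accepting: {A,C,E} | {B,D}.
Refine {A,C,E} on symbol p: members go to different blocks, giving {A,E} and {C}.
On input p, block {A,E} splits into {A} and {E}.
Split {B,D} by δ(·,q) → {B} and {D}.
No further refinement is possible. Final partition (5 blocks): {A} | {B} | {C} | {E} | {D}.

5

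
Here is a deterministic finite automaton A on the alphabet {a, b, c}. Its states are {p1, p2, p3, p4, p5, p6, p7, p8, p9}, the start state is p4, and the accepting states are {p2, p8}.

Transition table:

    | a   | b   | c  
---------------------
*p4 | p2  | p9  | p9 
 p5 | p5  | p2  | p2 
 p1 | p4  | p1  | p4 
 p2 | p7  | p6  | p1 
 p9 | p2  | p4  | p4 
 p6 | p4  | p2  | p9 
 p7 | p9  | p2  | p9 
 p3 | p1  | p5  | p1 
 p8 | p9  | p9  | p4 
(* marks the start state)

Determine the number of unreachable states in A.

BFS from p4 reaches {p1, p2, p4, p6, p7, p9}; the 3 state(s) p3, p5, p8 are never visited.

3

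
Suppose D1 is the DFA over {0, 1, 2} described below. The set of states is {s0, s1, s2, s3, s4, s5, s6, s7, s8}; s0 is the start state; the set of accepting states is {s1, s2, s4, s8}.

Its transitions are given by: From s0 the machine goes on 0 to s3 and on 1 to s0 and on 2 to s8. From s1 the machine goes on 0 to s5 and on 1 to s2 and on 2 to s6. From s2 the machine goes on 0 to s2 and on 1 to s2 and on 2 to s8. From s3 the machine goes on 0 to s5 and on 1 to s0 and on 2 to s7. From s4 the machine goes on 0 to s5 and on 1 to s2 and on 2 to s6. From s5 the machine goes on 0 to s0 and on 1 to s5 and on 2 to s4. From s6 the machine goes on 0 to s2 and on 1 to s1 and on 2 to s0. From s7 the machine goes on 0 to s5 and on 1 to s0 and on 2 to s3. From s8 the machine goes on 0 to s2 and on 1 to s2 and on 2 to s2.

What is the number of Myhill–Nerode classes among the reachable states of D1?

6

P0 = {s1,s2,s4,s8} | {s0,s3,s5,s6,s7}.
On input 0, block {s1,s2,s4,s8} splits into {s1,s4} and {s2,s8}.
Refine {s0,s3,s5,s6,s7} on symbol 0: members go to different blocks, giving {s0,s3,s5,s7} and {s6}.
Split {s0,s3,s5,s7} by δ(·,2) → {s3,s7} and {s0} and {s5}.
The partition is now stable with 6 blocks: {s1,s4} | {s3,s7} | {s2,s8} | {s6} | {s0} | {s5}.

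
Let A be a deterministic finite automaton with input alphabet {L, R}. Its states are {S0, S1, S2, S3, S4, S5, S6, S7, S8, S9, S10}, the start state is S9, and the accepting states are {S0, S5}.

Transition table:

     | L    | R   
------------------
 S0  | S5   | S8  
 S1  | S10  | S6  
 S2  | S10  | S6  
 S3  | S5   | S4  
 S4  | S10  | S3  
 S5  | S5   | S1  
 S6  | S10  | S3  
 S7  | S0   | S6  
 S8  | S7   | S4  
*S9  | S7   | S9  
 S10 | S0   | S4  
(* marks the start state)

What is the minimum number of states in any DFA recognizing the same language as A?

5

States {S2} cannot be reached from the start state, so discard them.
P0 = {S0,S5} | {S1,S3,S4,S6,S7,S8,S9,S10}.
Split {S1,S3,S4,S6,S7,S8,S9,S10} by δ(·,L) → {S1,S4,S6,S8,S9} and {S3,S7,S10}.
Split {S1,S4,S6,S8,S9} by δ(·,R) → {S1,S8,S9} and {S4,S6}.
On input R, block {S1,S8,S9} splits into {S1,S8} and {S9}.
The partition is now stable with 5 blocks: {S0,S5} | {S1,S8} | {S3,S7,S10} | {S4,S6} | {S9}.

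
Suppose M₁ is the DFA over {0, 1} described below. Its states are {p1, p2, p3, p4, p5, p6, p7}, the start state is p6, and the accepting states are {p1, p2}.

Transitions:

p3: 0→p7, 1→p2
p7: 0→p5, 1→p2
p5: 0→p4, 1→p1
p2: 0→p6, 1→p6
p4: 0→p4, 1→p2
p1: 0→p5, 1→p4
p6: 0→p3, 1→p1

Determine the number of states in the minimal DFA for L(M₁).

2

Every state is reachable, so we keep all 7.
Start with accepting vs non-accepting: {p1,p2} | {p3,p4,p5,p6,p7}.
No further refinement is possible. Final partition (2 blocks): {p1,p2} | {p3,p4,p5,p6,p7}.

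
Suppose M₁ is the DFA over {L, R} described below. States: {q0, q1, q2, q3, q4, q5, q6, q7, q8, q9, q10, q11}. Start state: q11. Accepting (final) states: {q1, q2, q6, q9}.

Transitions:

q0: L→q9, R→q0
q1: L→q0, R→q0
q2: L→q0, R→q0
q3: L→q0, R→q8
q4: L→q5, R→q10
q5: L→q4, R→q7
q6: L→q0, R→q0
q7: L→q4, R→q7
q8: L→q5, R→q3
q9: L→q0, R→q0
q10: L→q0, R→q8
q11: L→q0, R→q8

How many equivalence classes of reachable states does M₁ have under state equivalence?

5

First remove the unreachable states {q1,q2,q6}; 9 states remain.
Initial partition by acceptance: {q9} | {q0,q3,q4,q5,q7,q8,q10,q11}.
Refine {q0,q3,q4,q5,q7,q8,q10,q11} on symbol L: members go to different blocks, giving {q3,q4,q5,q7,q8,q10,q11} and {q0}.
On input L, block {q3,q4,q5,q7,q8,q10,q11} splits into {q4,q5,q7,q8} and {q3,q10,q11}.
Split {q4,q5,q7,q8} by δ(·,R) → {q4,q8} and {q5,q7}.
Stable partition: {q9} | {q4,q8} | {q0} | {q3,q10,q11} | {q5,q7} — 5 equivalence classes.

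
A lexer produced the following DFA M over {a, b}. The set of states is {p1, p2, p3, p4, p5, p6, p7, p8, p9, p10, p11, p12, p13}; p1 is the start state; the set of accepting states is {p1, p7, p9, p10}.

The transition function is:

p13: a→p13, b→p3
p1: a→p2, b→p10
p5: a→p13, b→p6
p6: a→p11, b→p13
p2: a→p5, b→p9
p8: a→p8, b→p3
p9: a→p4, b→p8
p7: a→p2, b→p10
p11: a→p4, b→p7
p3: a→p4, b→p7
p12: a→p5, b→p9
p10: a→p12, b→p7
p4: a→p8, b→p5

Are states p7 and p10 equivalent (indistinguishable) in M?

Yes

Every state is reachable, so we keep all 13.
P0 = {p1,p7,p9,p10} | {p2,p3,p4,p5,p6,p8,p11,p12,p13}.
On input b, block {p1,p7,p9,p10} splits into {p1,p7,p10} and {p9}.
Split {p2,p3,p4,p5,p6,p8,p11,p12,p13} by δ(·,b) → {p4,p5,p6,p8,p13} and {p2,p12} and {p3,p11}.
Refine {p4,p5,p6,p8,p13} on symbol a: members go to different blocks, giving {p4,p5,p8,p13} and {p6}.
Split {p4,p5,p8,p13} by δ(·,b) → {p8,p13} and {p4} and {p5}.
No further refinement is possible. Final partition (8 blocks): {p1,p7,p10} | {p8,p13} | {p9} | {p2,p12} | {p3,p11} | {p6} | {p4} | {p5}.
p7 and p10 lie in the same block of the stable partition, so they are equivalent — no string distinguishes them.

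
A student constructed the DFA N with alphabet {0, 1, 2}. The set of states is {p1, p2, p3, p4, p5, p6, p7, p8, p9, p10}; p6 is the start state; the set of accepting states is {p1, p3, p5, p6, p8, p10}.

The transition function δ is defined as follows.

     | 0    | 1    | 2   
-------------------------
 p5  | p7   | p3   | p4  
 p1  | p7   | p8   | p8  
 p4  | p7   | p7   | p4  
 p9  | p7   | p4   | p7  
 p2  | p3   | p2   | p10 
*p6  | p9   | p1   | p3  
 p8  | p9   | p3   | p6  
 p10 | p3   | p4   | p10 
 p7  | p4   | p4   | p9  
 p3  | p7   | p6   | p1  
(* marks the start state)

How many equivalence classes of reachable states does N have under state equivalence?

2

Reachable states from the start: {p1,p3,p4,p6,p7,p8,p9}. Unreachable: {p2,p5,p10} — drop them.
Initial partition by acceptance: {p1,p3,p6,p8} | {p4,p7,p9}.
The partition is now stable with 2 blocks: {p1,p3,p6,p8} | {p4,p7,p9}.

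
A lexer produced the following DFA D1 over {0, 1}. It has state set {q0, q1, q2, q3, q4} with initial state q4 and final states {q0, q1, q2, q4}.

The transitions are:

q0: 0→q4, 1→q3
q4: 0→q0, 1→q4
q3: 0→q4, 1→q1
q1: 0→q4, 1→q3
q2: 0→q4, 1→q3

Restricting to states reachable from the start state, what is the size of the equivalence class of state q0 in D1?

2

First remove the unreachable states {q2}; 4 states remain.
Initial partition by acceptance: {q0,q1,q4} | {q3}.
Split {q0,q1,q4} by δ(·,1) → {q0,q1} and {q4}.
The partition is now stable with 3 blocks: {q0,q1} | {q3} | {q4}.
State q0 belongs to the block {q0,q1}, which has 2 states.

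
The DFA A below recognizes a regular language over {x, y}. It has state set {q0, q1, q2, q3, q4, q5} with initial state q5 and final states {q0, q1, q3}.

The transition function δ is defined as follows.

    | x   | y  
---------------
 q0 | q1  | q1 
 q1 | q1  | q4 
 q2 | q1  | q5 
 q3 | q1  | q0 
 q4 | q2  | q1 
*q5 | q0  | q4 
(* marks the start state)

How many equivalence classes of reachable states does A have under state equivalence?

Reachable states from the start: {q0,q1,q2,q4,q5}. Unreachable: {q3} — drop them.
Start with accepting vs non-accepting: {q0,q1} | {q2,q4,q5}.
Refine {q0,q1} on symbol y: members go to different blocks, giving {q0} and {q1}.
On input x, block {q2,q4,q5} splits into {q2} and {q4} and {q5}.
The partition is now stable with 5 blocks: {q0} | {q2} | {q1} | {q4} | {q5}.

5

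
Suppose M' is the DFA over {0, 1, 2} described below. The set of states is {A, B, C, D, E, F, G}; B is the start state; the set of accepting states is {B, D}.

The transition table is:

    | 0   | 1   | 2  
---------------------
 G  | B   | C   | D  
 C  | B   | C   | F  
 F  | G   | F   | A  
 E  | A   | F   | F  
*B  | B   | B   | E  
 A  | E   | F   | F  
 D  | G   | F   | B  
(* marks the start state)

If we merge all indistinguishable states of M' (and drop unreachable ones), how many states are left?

6

Every state is reachable, so we keep all 7.
Start with accepting vs non-accepting: {B,D} | {A,C,E,F,G}.
Split {B,D} by δ(·,0) → {B} and {D}.
Split {A,C,E,F,G} by δ(·,0) → {A,E,F} and {C,G}.
Refine {A,E,F} on symbol 0: members go to different blocks, giving {A,E} and {F}.
On input 2, block {C,G} splits into {C} and {G}.
Stable partition: {B} | {A,E} | {D} | {C} | {F} | {G} — 6 equivalence classes.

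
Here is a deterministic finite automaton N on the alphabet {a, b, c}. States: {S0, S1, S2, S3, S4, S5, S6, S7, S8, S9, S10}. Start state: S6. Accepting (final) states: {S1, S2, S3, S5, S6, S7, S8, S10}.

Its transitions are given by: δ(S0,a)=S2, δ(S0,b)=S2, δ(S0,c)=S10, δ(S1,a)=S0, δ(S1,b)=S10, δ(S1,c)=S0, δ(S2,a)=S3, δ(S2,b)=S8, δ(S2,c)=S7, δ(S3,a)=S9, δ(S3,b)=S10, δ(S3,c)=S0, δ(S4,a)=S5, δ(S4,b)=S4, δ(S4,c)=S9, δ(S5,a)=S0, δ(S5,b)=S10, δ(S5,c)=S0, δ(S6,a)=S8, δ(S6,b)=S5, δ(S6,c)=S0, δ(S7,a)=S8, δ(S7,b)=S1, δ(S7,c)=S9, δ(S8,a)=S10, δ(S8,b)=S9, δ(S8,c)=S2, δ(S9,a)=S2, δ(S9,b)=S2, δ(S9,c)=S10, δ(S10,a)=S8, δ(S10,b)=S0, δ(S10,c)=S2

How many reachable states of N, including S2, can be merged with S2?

1

First remove the unreachable states {S4}; 10 states remain.
Initial partition by acceptance: {S1,S2,S3,S5,S6,S7,S8,S10} | {S0,S9}.
Split {S1,S2,S3,S5,S6,S7,S8,S10} by δ(·,a) → {S2,S6,S7,S8,S10} and {S1,S3,S5}.
On input a, block {S2,S6,S7,S8,S10} splits into {S6,S7,S8,S10} and {S2}.
Refine {S6,S7,S8,S10} on symbol b: members go to different blocks, giving {S6,S7} and {S8,S10}.
Stable partition: {S6,S7} | {S0,S9} | {S1,S3,S5} | {S2} | {S8,S10} — 5 equivalence classes.
State S2 belongs to the block {S2}, which has 1 states.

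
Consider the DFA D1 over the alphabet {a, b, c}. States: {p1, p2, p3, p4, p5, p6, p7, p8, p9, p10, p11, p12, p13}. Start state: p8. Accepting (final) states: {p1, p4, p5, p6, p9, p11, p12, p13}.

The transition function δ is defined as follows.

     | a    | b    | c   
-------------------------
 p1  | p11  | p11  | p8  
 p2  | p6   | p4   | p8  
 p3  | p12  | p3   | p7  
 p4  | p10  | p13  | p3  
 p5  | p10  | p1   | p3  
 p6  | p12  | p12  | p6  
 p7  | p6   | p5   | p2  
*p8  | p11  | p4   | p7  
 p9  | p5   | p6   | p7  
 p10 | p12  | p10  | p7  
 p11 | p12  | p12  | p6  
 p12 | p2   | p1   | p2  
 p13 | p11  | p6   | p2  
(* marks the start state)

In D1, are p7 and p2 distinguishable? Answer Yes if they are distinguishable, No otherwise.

Reachable states from the start: {p1,p2,p3,p4,p5,p6,p7,p8,p10,p11,p12,p13}. Unreachable: {p9} — drop them.
Initial partition by acceptance: {p1,p4,p5,p6,p11,p12,p13} | {p2,p3,p7,p8,p10}.
Refine {p1,p4,p5,p6,p11,p12,p13} on symbol a: members go to different blocks, giving {p1,p6,p11,p13} and {p4,p5,p12}.
On input a, block {p1,p6,p11,p13} splits into {p1,p13} and {p6,p11}.
Split {p2,p3,p7,p8,p10} by δ(·,a) → {p2,p7,p8} and {p3,p10}.
Split {p4,p5,p12} by δ(·,a) → {p4,p5} and {p12}.
No further refinement is possible. Final partition (6 blocks): {p1,p13} | {p2,p7,p8} | {p4,p5} | {p6,p11} | {p3,p10} | {p12}.
p7 and p2 lie in the same block of the stable partition, so they are equivalent — no string distinguishes them.

No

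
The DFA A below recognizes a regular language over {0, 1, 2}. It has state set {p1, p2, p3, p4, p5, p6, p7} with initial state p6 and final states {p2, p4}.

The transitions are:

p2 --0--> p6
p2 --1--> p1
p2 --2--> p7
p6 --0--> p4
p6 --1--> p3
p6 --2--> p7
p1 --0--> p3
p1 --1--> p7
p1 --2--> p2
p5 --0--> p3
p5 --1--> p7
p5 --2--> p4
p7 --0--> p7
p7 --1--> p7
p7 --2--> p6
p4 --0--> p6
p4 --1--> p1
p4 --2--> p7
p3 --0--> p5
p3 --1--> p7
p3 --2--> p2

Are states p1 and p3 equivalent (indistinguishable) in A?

Yes

All states are reachable from the start state.
P0 = {p2,p4} | {p1,p3,p5,p6,p7}.
Split {p1,p3,p5,p6,p7} by δ(·,0) → {p1,p3,p5,p7} and {p6}.
Split {p1,p3,p5,p7} by δ(·,2) → {p1,p3,p5} and {p7}.
Stable partition: {p2,p4} | {p1,p3,p5} | {p6} | {p7} — 4 equivalence classes.
p1 and p3 lie in the same block of the stable partition, so they are equivalent — no string distinguishes them.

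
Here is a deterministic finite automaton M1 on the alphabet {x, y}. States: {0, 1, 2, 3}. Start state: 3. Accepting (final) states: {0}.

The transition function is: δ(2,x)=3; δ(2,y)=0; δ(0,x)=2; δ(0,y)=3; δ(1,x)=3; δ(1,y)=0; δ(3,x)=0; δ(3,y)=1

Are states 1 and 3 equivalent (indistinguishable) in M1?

No

All states are reachable from the start state.
Initial partition by acceptance: {0} | {1,2,3}.
Refine {1,2,3} on symbol x: members go to different blocks, giving {1,2} and {3}.
The partition is now stable with 3 blocks: {0} | {1,2} | {3}.
1 and 3 end up in different blocks, so they are distinguishable. For instance, the string 'x' is accepted from only 3.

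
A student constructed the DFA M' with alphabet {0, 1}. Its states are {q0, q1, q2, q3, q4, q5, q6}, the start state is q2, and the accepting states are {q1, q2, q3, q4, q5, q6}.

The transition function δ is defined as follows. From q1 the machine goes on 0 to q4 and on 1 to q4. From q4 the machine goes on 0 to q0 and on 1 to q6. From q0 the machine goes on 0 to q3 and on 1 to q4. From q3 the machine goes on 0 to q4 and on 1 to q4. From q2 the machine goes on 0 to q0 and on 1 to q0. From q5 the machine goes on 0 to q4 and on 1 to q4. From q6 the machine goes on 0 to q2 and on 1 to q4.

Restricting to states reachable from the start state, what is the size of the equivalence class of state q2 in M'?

1

States {q1,q5} cannot be reached from the start state, so discard them.
Start with accepting vs non-accepting: {q2,q3,q4,q6} | {q0}.
On input 0, block {q2,q3,q4,q6} splits into {q2,q4} and {q3,q6}.
Split {q2,q4} by δ(·,1) → {q2} and {q4}.
Split {q3,q6} by δ(·,0) → {q3} and {q6}.
No further refinement is possible. Final partition (5 blocks): {q2} | {q0} | {q3} | {q4} | {q6}.
The equivalence class containing q2 is {q2}, of size 1.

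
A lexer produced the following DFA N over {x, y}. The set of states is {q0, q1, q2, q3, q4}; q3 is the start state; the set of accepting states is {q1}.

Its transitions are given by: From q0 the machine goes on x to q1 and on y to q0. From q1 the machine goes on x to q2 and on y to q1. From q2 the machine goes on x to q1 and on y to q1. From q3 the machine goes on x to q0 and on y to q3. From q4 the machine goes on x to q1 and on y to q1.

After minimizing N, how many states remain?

4

Reachable states from the start: {q0,q1,q2,q3}. Unreachable: {q4} — drop them.
Start with accepting vs non-accepting: {q1} | {q0,q2,q3}.
On input x, block {q0,q2,q3} splits into {q0,q2} and {q3}.
Split {q0,q2} by δ(·,y) → {q0} and {q2}.
The partition is now stable with 4 blocks: {q1} | {q0} | {q3} | {q2}.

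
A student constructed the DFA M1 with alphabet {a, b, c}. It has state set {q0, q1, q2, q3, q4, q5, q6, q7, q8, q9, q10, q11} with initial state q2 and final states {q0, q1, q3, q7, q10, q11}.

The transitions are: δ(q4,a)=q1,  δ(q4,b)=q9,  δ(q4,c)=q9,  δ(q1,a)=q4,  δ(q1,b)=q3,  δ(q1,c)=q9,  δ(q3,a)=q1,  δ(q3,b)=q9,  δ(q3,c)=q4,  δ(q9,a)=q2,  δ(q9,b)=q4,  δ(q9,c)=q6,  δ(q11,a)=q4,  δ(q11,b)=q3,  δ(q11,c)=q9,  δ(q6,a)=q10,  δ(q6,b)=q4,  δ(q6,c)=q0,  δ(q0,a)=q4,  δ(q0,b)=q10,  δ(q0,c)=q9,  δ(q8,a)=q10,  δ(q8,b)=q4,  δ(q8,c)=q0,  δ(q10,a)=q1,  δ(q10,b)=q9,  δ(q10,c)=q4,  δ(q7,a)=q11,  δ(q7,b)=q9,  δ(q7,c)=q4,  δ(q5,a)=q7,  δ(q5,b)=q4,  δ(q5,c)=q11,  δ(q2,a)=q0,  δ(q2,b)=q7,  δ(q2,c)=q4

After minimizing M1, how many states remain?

6

First remove the unreachable states {q5,q8}; 10 states remain.
Initial partition by acceptance: {q0,q1,q3,q7,q10,q11} | {q2,q4,q6,q9}.
Refine {q0,q1,q3,q7,q10,q11} on symbol a: members go to different blocks, giving {q0,q1,q11} and {q3,q7,q10}.
Refine {q2,q4,q6,q9} on symbol a: members go to different blocks, giving {q2,q4} and {q6} and {q9}.
Split {q2,q4} by δ(·,b) → {q2} and {q4}.
No further refinement is possible. Final partition (6 blocks): {q0,q1,q11} | {q2} | {q3,q7,q10} | {q6} | {q9} | {q4}.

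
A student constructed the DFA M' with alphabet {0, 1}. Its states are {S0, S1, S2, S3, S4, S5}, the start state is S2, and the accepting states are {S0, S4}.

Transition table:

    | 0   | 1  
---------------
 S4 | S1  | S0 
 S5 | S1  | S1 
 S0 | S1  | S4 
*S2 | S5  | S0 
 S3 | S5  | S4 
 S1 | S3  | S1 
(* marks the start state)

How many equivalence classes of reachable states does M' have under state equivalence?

4

All states are reachable from the start state.
P0 = {S0,S4} | {S1,S2,S3,S5}.
Refine {S1,S2,S3,S5} on symbol 1: members go to different blocks, giving {S1,S5} and {S2,S3}.
Refine {S1,S5} on symbol 0: members go to different blocks, giving {S1} and {S5}.
Stable partition: {S0,S4} | {S1} | {S2,S3} | {S5} — 4 equivalence classes.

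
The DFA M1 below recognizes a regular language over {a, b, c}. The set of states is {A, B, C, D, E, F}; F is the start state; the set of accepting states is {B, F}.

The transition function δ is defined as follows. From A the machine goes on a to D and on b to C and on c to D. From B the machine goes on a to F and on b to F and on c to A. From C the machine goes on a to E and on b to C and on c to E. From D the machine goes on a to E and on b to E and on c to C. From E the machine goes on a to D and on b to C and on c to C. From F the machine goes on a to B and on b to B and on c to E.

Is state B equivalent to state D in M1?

No

All states are reachable from the start state.
Start with accepting vs non-accepting: {B,F} | {A,C,D,E}.
No further refinement is possible. Final partition (2 blocks): {B,F} | {A,C,D,E}.
B and D end up in different blocks, so they are distinguishable. For instance, the string 'ε' is accepted from only B.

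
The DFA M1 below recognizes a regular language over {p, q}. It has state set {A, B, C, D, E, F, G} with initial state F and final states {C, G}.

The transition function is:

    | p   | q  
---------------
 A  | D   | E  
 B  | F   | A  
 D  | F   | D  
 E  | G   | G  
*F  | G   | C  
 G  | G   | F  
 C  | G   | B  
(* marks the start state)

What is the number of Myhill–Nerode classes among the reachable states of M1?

7

All states are reachable from the start state.
Initial partition by acceptance: {C,G} | {A,B,D,E,F}.
Refine {A,B,D,E,F} on symbol p: members go to different blocks, giving {A,B,D} and {E,F}.
Refine {C,G} on symbol q: members go to different blocks, giving {C} and {G}.
Split {A,B,D} by δ(·,p) → {B,D} and {A}.
On input q, block {B,D} splits into {B} and {D}.
On input q, block {E,F} splits into {E} and {F}.
No further refinement is possible. Final partition (7 blocks): {C} | {B} | {E} | {G} | {A} | {D} | {F}.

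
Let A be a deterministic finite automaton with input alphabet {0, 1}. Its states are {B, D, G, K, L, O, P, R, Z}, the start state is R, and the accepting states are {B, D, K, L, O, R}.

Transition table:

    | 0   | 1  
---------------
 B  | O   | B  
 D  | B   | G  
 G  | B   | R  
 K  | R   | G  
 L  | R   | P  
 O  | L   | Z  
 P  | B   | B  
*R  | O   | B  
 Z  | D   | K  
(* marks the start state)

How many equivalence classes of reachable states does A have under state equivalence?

Every state is reachable, so we keep all 9.
P0 = {B,D,K,L,O,R} | {G,P,Z}.
Split {B,D,K,L,O,R} by δ(·,1) → {D,K,L,O} and {B,R}.
On input 0, block {D,K,L,O} splits into {D,K,L} and {O}.
Refine {G,P,Z} on symbol 0: members go to different blocks, giving {G,P} and {Z}.
The partition is now stable with 5 blocks: {D,K,L} | {G,P} | {B,R} | {O} | {Z}.

5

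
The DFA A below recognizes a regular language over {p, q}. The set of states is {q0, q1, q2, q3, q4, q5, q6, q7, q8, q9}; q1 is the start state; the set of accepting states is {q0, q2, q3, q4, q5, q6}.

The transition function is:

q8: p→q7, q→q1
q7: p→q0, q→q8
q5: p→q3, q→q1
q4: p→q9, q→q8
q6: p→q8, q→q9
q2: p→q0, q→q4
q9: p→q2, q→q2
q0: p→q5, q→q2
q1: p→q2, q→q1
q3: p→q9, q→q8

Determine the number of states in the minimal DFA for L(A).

8

States {q6} cannot be reached from the start state, so discard them.
Initial partition by acceptance: {q0,q2,q3,q4,q5} | {q1,q7,q8,q9}.
On input p, block {q0,q2,q3,q4,q5} splits into {q0,q2,q5} and {q3,q4}.
On input p, block {q0,q2,q5} splits into {q0,q2} and {q5}.
On input p, block {q0,q2} splits into {q0} and {q2}.
Refine {q1,q7,q8,q9} on symbol p: members go to different blocks, giving {q1,q9} and {q7} and {q8}.
On input q, block {q1,q9} splits into {q1} and {q9}.
No further refinement is possible. Final partition (8 blocks): {q0} | {q1} | {q3,q4} | {q5} | {q2} | {q7} | {q8} | {q9}.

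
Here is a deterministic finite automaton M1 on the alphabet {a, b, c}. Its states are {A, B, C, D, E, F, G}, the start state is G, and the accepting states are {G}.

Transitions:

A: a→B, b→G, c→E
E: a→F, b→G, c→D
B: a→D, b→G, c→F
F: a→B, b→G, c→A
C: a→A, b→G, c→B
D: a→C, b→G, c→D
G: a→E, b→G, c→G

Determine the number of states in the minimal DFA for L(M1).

P0 = {G} | {A,B,C,D,E,F}.
No further refinement is possible. Final partition (2 blocks): {G} | {A,B,C,D,E,F}.

2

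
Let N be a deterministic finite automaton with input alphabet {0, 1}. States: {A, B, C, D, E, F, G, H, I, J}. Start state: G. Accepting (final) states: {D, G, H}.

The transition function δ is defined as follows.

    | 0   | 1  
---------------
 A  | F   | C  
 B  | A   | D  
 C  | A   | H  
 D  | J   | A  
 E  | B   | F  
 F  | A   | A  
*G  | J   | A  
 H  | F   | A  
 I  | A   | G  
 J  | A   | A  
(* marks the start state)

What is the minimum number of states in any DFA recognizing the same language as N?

4

First remove the unreachable states {B,D,E,I}; 6 states remain.
P0 = {G,H} | {A,C,F,J}.
Refine {A,C,F,J} on symbol 1: members go to different blocks, giving {A,F,J} and {C}.
On input 1, block {A,F,J} splits into {F,J} and {A}.
Stable partition: {G,H} | {F,J} | {C} | {A} — 4 equivalence classes.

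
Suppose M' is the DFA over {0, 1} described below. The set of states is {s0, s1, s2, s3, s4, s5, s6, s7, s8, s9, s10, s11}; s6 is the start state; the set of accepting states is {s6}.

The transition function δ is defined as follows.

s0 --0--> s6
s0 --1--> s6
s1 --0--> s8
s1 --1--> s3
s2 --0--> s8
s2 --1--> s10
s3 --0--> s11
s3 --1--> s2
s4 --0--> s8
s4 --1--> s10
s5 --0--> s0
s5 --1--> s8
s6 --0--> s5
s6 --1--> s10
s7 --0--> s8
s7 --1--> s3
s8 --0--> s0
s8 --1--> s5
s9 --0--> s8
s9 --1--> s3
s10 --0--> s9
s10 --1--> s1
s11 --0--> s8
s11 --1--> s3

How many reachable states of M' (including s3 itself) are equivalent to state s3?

States {s4,s7} cannot be reached from the start state, so discard them.
Initial partition by acceptance: {s6} | {s0,s1,s2,s3,s5,s8,s9,s10,s11}.
Split {s0,s1,s2,s3,s5,s8,s9,s10,s11} by δ(·,0) → {s1,s2,s3,s5,s8,s9,s10,s11} and {s0}.
Split {s1,s2,s3,s5,s8,s9,s10,s11} by δ(·,0) → {s1,s2,s3,s9,s10,s11} and {s5,s8}.
Refine {s1,s2,s3,s9,s10,s11} on symbol 0: members go to different blocks, giving {s1,s2,s9,s11} and {s3,s10}.
Stable partition: {s6} | {s1,s2,s9,s11} | {s0} | {s5,s8} | {s3,s10} — 5 equivalence classes.
State s3 belongs to the block {s3,s10}, which has 2 states.

2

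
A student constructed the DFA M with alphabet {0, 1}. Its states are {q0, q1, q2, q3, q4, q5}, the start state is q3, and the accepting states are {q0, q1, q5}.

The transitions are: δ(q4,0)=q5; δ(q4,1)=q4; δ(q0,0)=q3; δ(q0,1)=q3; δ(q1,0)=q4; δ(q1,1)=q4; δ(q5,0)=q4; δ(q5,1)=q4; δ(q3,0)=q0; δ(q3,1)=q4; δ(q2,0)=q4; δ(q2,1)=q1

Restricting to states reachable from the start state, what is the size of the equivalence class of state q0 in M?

2

First remove the unreachable states {q1,q2}; 4 states remain.
Start with accepting vs non-accepting: {q0,q5} | {q3,q4}.
No further refinement is possible. Final partition (2 blocks): {q0,q5} | {q3,q4}.
State q0 belongs to the block {q0,q5}, which has 2 states.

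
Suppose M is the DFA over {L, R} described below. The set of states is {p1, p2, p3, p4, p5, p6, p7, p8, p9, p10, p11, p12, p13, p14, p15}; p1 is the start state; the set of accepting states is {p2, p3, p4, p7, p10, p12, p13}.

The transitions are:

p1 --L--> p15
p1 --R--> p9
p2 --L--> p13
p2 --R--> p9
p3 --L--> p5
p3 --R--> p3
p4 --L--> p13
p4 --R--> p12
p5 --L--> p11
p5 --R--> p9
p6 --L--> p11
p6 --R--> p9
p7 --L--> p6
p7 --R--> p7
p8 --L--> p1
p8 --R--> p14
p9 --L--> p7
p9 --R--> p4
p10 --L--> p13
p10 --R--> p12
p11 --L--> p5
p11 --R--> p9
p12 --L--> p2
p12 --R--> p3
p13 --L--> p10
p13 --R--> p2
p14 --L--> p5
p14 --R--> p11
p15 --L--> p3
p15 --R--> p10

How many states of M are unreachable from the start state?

BFS from p1 reaches {p1, p2, p3, p4, p5, p6, p7, p9, p10, p11, p12, p13, p15}; the 2 state(s) p8, p14 are never visited.

2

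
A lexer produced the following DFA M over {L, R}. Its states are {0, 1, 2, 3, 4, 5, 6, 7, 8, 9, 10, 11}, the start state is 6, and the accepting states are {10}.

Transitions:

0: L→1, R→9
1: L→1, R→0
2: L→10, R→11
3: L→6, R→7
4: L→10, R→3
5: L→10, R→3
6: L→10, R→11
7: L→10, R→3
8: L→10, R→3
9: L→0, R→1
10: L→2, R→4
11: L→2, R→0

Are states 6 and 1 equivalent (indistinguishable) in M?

Reachable states from the start: {0,1,2,3,4,6,7,9,10,11}. Unreachable: {5,8} — drop them.
P0 = {10} | {0,1,2,3,4,6,7,9,11}.
Split {0,1,2,3,4,6,7,9,11} by δ(·,L) → {0,1,3,9,11} and {2,4,6,7}.
On input L, block {0,1,3,9,11} splits into {0,1,9} and {3,11}.
Refine {3,11} on symbol R: members go to different blocks, giving {3} and {11}.
Refine {2,4,6,7} on symbol R: members go to different blocks, giving {2,6} and {4,7}.
The partition is now stable with 6 blocks: {10} | {0,1,9} | {2,6} | {3} | {11} | {4,7}.
6 and 1 end up in different blocks, so they are distinguishable. For instance, the string 'L' is accepted from only 6.

No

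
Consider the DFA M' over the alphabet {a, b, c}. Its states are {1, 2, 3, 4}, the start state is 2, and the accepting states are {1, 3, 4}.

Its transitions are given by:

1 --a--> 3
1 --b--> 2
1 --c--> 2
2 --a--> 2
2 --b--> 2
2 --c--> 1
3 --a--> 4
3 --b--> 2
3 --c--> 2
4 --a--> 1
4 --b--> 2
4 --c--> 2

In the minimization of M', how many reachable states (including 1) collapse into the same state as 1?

Start with accepting vs non-accepting: {1,3,4} | {2}.
No further refinement is possible. Final partition (2 blocks): {1,3,4} | {2}.
State 1 belongs to the block {1,3,4}, which has 3 states.

3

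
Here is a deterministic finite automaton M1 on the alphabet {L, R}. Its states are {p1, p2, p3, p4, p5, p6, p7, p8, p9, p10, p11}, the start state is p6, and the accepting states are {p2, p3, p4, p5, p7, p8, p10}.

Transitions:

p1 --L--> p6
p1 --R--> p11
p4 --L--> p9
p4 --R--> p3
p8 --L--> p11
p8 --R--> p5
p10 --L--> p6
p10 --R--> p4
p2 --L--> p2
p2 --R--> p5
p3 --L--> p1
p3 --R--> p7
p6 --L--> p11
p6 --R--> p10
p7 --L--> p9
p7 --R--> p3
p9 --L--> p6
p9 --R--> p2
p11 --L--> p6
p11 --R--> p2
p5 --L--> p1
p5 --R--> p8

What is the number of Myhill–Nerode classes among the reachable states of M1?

All states are reachable from the start state.
Initial partition by acceptance: {p2,p3,p4,p5,p7,p8,p10} | {p1,p6,p9,p11}.
On input L, block {p2,p3,p4,p5,p7,p8,p10} splits into {p3,p4,p5,p7,p8,p10} and {p2}.
Split {p1,p6,p9,p11} by δ(·,R) → {p9,p11} and {p1} and {p6}.
On input L, block {p3,p4,p5,p7,p8,p10} splits into {p4,p7,p8} and {p3,p5} and {p10}.
The partition is now stable with 7 blocks: {p4,p7,p8} | {p9,p11} | {p2} | {p1} | {p6} | {p3,p5} | {p10}.

7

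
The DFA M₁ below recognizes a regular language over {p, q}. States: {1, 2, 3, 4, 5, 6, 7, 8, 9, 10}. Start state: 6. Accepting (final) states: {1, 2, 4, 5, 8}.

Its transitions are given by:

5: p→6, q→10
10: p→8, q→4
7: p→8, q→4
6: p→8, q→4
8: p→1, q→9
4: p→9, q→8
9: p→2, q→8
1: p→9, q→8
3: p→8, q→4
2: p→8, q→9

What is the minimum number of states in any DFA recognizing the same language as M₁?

Reachable states from the start: {1,2,4,6,8,9}. Unreachable: {3,5,7,10} — drop them.
P0 = {1,2,4,8} | {6,9}.
Split {1,2,4,8} by δ(·,p) → {1,4} and {2,8}.
Split {6,9} by δ(·,q) → {6} and {9}.
On input p, block {2,8} splits into {2} and {8}.
The partition is now stable with 5 blocks: {1,4} | {6} | {2} | {9} | {8}.

5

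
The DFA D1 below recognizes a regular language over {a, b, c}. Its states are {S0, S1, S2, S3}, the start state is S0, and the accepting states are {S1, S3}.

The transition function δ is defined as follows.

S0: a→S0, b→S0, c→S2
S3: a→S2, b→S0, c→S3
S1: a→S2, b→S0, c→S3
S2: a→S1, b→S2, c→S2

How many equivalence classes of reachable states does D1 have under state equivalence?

All states are reachable from the start state.
Start with accepting vs non-accepting: {S1,S3} | {S0,S2}.
Refine {S0,S2} on symbol a: members go to different blocks, giving {S0} and {S2}.
Stable partition: {S1,S3} | {S0} | {S2} — 3 equivalence classes.

3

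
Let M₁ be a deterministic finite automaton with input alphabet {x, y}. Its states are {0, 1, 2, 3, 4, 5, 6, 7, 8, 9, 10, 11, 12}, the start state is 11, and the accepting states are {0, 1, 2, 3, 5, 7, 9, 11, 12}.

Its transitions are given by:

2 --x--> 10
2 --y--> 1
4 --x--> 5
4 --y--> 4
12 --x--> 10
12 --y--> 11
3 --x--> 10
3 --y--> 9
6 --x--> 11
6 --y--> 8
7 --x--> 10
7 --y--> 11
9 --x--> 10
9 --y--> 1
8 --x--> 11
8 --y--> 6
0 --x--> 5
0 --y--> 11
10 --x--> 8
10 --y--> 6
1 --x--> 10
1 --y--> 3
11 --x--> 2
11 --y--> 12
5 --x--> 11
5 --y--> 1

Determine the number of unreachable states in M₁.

4

BFS from 11 reaches {1, 2, 3, 6, 8, 9, 10, 11, 12}; the 4 state(s) 0, 4, 5, 7 are never visited.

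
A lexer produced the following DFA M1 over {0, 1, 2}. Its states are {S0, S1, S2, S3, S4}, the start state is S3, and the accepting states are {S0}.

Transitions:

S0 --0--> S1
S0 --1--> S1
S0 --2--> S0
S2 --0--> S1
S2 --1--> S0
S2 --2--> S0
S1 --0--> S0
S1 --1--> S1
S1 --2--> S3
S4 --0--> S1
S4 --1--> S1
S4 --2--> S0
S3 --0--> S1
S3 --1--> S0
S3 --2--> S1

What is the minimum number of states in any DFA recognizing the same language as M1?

Reachable states from the start: {S0,S1,S3}. Unreachable: {S2,S4} — drop them.
P0 = {S0} | {S1,S3}.
Split {S1,S3} by δ(·,0) → {S1} and {S3}.
No further refinement is possible. Final partition (3 blocks): {S0} | {S1} | {S3}.

3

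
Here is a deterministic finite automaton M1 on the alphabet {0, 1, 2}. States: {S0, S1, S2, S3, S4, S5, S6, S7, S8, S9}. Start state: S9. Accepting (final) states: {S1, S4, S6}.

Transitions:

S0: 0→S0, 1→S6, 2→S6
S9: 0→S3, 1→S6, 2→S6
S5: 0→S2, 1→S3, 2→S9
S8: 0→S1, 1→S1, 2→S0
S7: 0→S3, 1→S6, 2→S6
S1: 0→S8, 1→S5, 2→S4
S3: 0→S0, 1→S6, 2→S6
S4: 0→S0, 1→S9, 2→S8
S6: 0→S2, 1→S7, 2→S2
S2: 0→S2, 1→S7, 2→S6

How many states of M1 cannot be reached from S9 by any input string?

Starting at S9 and following transitions, the reachable set is {S0, S2, S3, S6, S7, S9}. That leaves S1, S4, S5, S8 unreachable — 4 in total.

4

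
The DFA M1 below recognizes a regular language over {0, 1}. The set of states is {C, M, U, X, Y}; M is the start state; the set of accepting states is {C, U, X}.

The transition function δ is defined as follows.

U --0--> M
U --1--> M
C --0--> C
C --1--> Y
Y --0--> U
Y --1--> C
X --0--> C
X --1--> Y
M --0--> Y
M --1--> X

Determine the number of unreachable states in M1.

A breadth-first search from the start state visits every state.

0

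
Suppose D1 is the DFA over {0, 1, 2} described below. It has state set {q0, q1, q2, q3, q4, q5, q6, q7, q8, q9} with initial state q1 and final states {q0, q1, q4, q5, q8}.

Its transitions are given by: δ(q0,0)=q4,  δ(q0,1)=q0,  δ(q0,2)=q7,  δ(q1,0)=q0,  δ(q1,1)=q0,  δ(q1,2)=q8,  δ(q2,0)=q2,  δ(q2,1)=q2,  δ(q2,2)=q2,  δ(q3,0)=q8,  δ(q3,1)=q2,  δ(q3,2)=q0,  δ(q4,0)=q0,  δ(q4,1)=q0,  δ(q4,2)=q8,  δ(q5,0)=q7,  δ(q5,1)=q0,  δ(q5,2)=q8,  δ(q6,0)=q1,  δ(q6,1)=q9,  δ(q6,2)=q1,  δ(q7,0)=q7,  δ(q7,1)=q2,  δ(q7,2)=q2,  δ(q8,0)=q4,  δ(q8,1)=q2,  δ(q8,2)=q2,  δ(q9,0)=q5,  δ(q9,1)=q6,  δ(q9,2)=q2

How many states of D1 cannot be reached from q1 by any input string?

Starting at q1 and following transitions, the reachable set is {q0, q1, q2, q4, q7, q8}. That leaves q3, q5, q6, q9 unreachable — 4 in total.

4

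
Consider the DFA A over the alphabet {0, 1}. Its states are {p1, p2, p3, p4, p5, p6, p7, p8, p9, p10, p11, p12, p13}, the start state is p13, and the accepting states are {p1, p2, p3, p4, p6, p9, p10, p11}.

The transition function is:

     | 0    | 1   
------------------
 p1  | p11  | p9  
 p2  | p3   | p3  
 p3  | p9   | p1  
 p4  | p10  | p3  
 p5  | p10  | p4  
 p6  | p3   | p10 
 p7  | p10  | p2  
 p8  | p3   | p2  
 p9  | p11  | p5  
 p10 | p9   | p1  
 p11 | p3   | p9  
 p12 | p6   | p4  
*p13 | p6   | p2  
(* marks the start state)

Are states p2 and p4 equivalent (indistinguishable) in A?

Reachable states from the start: {p1,p2,p3,p4,p5,p6,p9,p10,p11,p13}. Unreachable: {p7,p8,p12} — drop them.
Start with accepting vs non-accepting: {p1,p2,p3,p4,p6,p9,p10,p11} | {p5,p13}.
Refine {p1,p2,p3,p4,p6,p9,p10,p11} on symbol 1: members go to different blocks, giving {p1,p2,p3,p4,p6,p10,p11} and {p9}.
Refine {p1,p2,p3,p4,p6,p10,p11} on symbol 0: members go to different blocks, giving {p1,p2,p4,p6,p11} and {p3,p10}.
Split {p1,p2,p4,p6,p11} by δ(·,0) → {p2,p4,p6,p11} and {p1}.
Split {p2,p4,p6,p11} by δ(·,1) → {p2,p4,p6} and {p11}.
Refine {p5,p13} on symbol 0: members go to different blocks, giving {p5} and {p13}.
The partition is now stable with 7 blocks: {p2,p4,p6} | {p5} | {p9} | {p3,p10} | {p1} | {p11} | {p13}.
p2 and p4 lie in the same block of the stable partition, so they are equivalent — no string distinguishes them.

Yes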